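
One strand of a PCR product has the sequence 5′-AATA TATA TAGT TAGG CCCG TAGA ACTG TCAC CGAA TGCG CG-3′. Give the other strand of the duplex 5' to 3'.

The complement of AATATATATAGTTAGGCCCGTAGAACTGTCACCGAATGCGCG is TTATATATATCAATCCGGGCATCTTGACAGTGGCTTACGCGC (A↔T, G↔C). DNA strands are antiparallel, so the complementary strand runs 3'→5'; reversing gives the 5'→3' form.

5'-CGCGCATTCGGTGACAGTTCTACGGGCCTAACTATATATATT-3'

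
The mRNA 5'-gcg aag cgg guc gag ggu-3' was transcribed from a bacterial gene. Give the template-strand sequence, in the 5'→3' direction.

5'-ACCCTCGACCCGCTTCGC-3'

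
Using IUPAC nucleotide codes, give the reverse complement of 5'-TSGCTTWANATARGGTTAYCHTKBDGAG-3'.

Standard pairs A↔T, G↔C; ambiguity codes pair R↔Y, K↔M, W↔W, S↔S, B↔V, D↔H, N↔N. Complement (ASCGAAWTNTATYCCAATRGDAMVHCTC), then reverse for 5'→3'.

5'-CTCHVMADGRTAACCYTATNTWAAGCSA-3'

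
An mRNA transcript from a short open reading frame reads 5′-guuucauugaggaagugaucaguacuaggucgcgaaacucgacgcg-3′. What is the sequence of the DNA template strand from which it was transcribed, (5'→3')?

Replace U with T to get the coding DNA strand: GTTTCATTGAGGAAGTGATCAGTACTAGGTCGCGAAACTCGACGCG. The template strand is its reverse complement (complement CAAAGTAACTCCTTCACTAGTCATGATCCAGCGCTTTGAGCTGCGC, then reverse).

5′-CGCGTCGAGTTTCGCGACCTAGTACTGATCACTTCCTCAATGAAAC-3′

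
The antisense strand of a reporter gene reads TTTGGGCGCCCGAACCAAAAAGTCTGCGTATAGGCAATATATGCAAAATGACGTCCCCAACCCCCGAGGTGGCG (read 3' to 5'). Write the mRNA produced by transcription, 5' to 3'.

5'-AAACCCGCGGGCUUGGUUUUUCAGACGCAUAUCCGUUAUAUACGUUUUACUGCAGGGGUUGGGGGCUCCACCGC-3'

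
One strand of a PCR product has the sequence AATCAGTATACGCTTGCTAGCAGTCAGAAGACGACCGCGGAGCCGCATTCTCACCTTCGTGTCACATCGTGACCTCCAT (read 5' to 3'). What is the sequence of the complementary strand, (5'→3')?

Pairing A↔T and G↔C gives TTAGTCATATGCGAACGATCGTCAGTCTTCTGCTGGCGCCTCGGCGTAAGAGTGGAAGCACAGTGTAGCACTGGAGGTA, running 3'→5'. Reverse for the 5'→3' convention.

5'-ATGGAGGTCACGATGTGACACGAAGGTGAGAATGCGGCTCCGCGGTCGTCTTCTGACTGCTAGCAAGCGTATACTGATT-3'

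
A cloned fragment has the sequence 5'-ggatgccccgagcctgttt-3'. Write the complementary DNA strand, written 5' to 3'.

5'-AAACAGGCTCGGGGCATCC-3'

The complement of GGATGCCCCGAGCCTGTTT is CCTACGGGGCTCGGACAAA (A↔T, G↔C). DNA strands are antiparallel, so the complementary strand runs 3'→5'; reversing gives the 5'→3' form.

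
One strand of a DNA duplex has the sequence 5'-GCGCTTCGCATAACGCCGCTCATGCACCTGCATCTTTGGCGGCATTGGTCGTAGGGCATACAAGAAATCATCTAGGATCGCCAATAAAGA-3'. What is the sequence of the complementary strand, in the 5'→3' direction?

5'-TCTTTATTGGCGATCCTAGATGATTTCTTGTATGCCCTACGACCAATGCCGCCAAAGATGCAGGTGCATGAGCGGCGTTATGCGAAGCGC-3'

Pairing A↔T and G↔C gives CGCGAAGCGTATTGCGGCGAGTACGTGGACGTAGAAACCGCCGTAACCAGCATCCCGTATGTTCTTTAGTAGATCCTAGCGGTTATTTCT, running 3'→5'. Reverse for the 5'→3' convention.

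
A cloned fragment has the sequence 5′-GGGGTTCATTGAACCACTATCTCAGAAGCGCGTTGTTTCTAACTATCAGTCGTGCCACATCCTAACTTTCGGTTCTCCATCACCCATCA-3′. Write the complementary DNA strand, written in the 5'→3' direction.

The complement of GGGGTTCATTGAACCACTATCTCAGAAGCGCGTTGTTTCTAACTATCAGTCGTGCCACATCCTAACTTTCGGTTCTCCATCACCCATCA is CCCCAAGTAACTTGGTGATAGAGTCTTCGCGCAACAAAGATTGATAGTCAGCACGGTGTAGGATTGAAAGCCAAGAGGTAGTGGGTAGT (A↔T, G↔C). DNA strands are antiparallel, so the complementary strand runs 3'→5'; reversing gives the 5'→3' form.

5'-TGATGGGTGATGGAGAACCGAAAGTTAGGATGTGGCACGACTGATAGTTAGAAACAACGCGCTTCTGAGATAGTGGTTCAATGAACCCC-3'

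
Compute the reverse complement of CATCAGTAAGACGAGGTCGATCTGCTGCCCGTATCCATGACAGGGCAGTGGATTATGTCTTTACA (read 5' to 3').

Complement each base (A↔T, G↔C): GTAGTCATTCTGCTCCAGCTAGACGACGGGCATAGGTACTGTCCCGTCACCTAATACAGAAATGT. Then reverse.

5′-TGTAAAGACATAATCCACTGCCCTGTCATGGATACGGGCAGCAGATCGACCTCGTCTTACTGATG-3′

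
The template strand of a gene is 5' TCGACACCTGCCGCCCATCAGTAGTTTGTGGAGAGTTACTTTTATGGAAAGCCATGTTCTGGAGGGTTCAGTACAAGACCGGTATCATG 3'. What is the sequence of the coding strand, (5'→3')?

5'-CATGATACCGGTCTTGTACTGAACCCTCCAGAACATGGCTTTCCATAAAAGTAACTCTCCACAAACTACTGATGGGCGGCAGGTGTCGA-3'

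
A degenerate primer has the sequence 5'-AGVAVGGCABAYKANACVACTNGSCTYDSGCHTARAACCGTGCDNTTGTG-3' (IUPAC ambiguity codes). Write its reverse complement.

Standard pairs A↔T, G↔C; ambiguity codes pair R↔Y, K↔M, S↔S, B↔V, D↔H, N↔N. Complement (TCBTBCCGTVTRMTNTGBTGANCSGARHSCGDATYTTGGCACGHNAACAC), then reverse for 5'→3'.

5'-CACAANHGCACGGTTYTADGCSHRAGSCNAGTBGTNTMRTVTGCCBTBCT-3'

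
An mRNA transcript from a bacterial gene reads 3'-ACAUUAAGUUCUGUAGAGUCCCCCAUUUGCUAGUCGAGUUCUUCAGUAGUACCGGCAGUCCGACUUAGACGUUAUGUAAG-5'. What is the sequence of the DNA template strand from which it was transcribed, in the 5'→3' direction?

Written 5'→3' the mRNA is GAAUGUAUUGCAGAUUCAGCCUGACGGCCAUGAUGACUUCUUGAGCUGAUCGUUUACCCCCUGAGAUGUCUUGAAUUACA, so the coding DNA strand is GAATGTATTGCAGATTCAGCCTGACGGCCATGATGACTTCTTGAGCTGATCGTTTACCCCCTGAGATGTCTTGAATTACA. The template is its reverse complement.

5'-TGTAATTCAAGACATCTCAGGGGGTAAACGATCAGCTCAAGAAGTCATCATGGCCGTCAGGCTGAATCTGCAATACATTC-3'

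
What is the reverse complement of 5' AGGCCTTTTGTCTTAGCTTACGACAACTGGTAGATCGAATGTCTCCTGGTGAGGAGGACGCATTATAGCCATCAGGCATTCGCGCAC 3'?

Complement each base (A↔T, G↔C): TCCGGAAAACAGAATCGAATGCTGTTGACCATCTAGCTTACAGAGGACCACTCCTCCTGCGTAATATCGGTAGTCCGTAAGCGCGTG. Then reverse.

5'-GTGCGCGAATGCCTGATGGCTATAATGCGTCCTCCTCACCAGGAGACATTCGATCTACCAGTTGTCGTAAGCTAAGACAAAAGGCCT-3'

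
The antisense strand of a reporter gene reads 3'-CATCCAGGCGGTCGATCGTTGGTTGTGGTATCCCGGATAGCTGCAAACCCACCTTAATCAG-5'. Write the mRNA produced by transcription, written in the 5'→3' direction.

Reading the template 3'→5' as shown, RNA polymerase pairs each base (A→U, T→A, G↔C) to build mRNA 5'→3' directly.

5′-GUAGGUCCGCCAGCUAGCAACCAACACCAUAGGGCCUAUCGACGUUUGGGUGGAAUUAGUC-3′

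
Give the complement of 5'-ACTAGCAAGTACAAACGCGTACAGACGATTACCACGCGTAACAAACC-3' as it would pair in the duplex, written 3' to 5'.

Base-pairing A↔T, G↔C gives the complement. The complementary strand is antiparallel, so paired with a 5'→3' strand it runs 3'→5'.

3'-TGATCGTTCATGTTTGCGCATGTCTGCTAATGGTGCGCATTGTTTGG-5'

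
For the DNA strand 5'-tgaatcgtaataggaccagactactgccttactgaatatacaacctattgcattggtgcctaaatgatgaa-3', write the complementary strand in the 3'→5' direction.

3′-ACTTAGCATTATCCTGGTCTGATGACGGAATGACTTATATGTTGGATAACGTAACCACGGATTTACTACTT-5′

Base-pairing A↔T, G↔C gives the complement. The complementary strand is antiparallel, so paired with a 5'→3' strand it runs 3'→5'.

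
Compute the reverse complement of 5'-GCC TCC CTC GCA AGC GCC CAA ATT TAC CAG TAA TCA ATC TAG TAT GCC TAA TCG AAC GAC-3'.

Reading the sequence 3'→5' and pairing each base (A↔T, G↔C) gives the reverse complement directly.

5′-GTCGTTCGATTAGGCATACTAGATTGATTACTGGTAAATTTGGGCGCTTGCGAGGGAGGC-3′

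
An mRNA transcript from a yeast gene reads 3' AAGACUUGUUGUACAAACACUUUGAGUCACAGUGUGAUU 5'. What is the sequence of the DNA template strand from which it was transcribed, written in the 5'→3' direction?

Written 5'→3' the mRNA is UUAGUGUGACACUGAGUUUCACAAACAUGUUGUUCAGAA, so the coding DNA strand is TTAGTGTGACACTGAGTTTCACAAACATGTTGTTCAGAA. The template is its reverse complement.

5'-TTCTGAACAACATGTTTGTGAAACTCAGTGTCACACTAA-3'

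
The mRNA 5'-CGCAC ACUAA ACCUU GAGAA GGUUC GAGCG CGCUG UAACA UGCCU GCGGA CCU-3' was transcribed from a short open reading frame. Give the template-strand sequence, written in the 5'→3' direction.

5'-AGGTCCGCAGGCATGTTACAGCGCGCTCGAACCTTCTCAAGGTTTAGTGTGCG-3'

Replace U with T to get the coding DNA strand: CGCACACTAAACCTTGAGAAGGTTCGAGCGCGCTGTAACATGCCTGCGGACCT. The template strand is its reverse complement (complement GCGTGTGATTTGGAACTCTTCCAAGCTCGCGCGACATTGTACGGACGCCTGGA, then reverse).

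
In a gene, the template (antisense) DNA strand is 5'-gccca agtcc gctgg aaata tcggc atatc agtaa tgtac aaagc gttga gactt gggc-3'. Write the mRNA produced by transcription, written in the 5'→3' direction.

5'-GCCCAAGUCUCAACGCUUUGUACAUUACUGAUAUGCCGAUAUUUCCAGCGGACUUGGGC-3'

RNA polymerase reads the template 3'→5' and synthesizes mRNA 5'→3' by base-pairing (A→U, T→A, G↔C). The complement of the template is CGGGTTCAGGCGACCTTTATAGCCGTATAGTCATTACATGTTTCGCAACTCTGAACCCG; antiparallel, so 5'→3' the coding strand is GCCCAAGTCTCAACGCTTTGTACATTACTGATATGCCGATATTTCCAGCGGACTTGGGC. Replace T with U for the mRNA.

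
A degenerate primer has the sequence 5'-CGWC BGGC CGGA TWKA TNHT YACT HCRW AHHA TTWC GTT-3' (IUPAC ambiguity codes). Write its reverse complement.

5'-AACGWAATDDTWYGDAGTRADNATMWATCCGGCCVGWCG-3'

Standard pairs A↔T, G↔C; ambiguity codes pair R↔Y, K↔M, W↔W, B↔V, H↔D, N↔N. Complement (GCWGVCCGGCCTAWMTANDARTGADGYWTDDTAAWGCAA), then reverse for 5'→3'.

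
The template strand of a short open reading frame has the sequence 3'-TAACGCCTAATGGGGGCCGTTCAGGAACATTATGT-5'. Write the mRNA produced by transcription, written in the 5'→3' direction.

5'-AUUGCGGAUUACCCCCGGCAAGUCCUUGUAAUACA-3'

Reading the template 3'→5' as shown, RNA polymerase pairs each base (A→U, T→A, G↔C) to build mRNA 5'→3' directly.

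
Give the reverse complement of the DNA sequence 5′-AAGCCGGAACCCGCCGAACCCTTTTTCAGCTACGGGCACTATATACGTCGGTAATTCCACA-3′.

5'-TGTGGAATTACCGACGTATATAGTGCCCGTAGCTGAAAAAGGGTTCGGCGGGTTCCGGCTT-3'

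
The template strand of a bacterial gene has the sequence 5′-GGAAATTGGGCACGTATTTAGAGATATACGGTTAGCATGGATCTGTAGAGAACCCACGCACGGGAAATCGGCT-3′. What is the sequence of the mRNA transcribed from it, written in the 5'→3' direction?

The mRNA has the sequence of the coding strand (reverse complement of the template) with T→U. Reverse complement of GGAAATTGGGCACGTATTTAGAGATATACGGTTAGCATGGATCTGTAGAGAACCCACGCACGGGAAATCGGCT is AGCCGATTTCCCGTGCGTGGGTTCTCTACAGATCCATGCTAACCGTATATCTCTAAATACGTGCCCAATTTCC; then T→U.

5′-AGCCGAUUUCCCGUGCGUGGGUUCUCUACAGAUCCAUGCUAACCGUAUAUCUCUAAAUACGUGCCCAAUUUCC-3′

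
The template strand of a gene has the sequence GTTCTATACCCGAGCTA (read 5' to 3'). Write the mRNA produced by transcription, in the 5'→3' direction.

5′-UAGCUCGGGUAUAGAAC-3′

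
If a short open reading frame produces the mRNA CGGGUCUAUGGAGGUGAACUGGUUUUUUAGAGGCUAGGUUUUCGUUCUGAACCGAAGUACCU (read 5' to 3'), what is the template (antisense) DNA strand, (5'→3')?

Replace U with T to get the coding DNA strand: CGGGTCTATGGAGGTGAACTGGTTTTTTAGAGGCTAGGTTTTCGTTCTGAACCGAAGTACCT. The template strand is its reverse complement (complement GCCCAGATACCTCCACTTGACCAAAAAATCTCCGATCCAAAAGCAAGACTTGGCTTCATGGA, then reverse).

5′-AGGTACTTCGGTTCAGAACGAAAACCTAGCCTCTAAAAAACCAGTTCACCTCCATAGACCCG-3′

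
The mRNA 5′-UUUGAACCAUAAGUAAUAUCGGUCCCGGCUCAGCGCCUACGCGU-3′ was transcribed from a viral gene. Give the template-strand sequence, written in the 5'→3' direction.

Replace U with T to get the coding DNA strand: TTTGAACCATAAGTAATATCGGTCCCGGCTCAGCGCCTACGCGT. The template strand is its reverse complement (complement AAACTTGGTATTCATTATAGCCAGGGCCGAGTCGCGGATGCGCA, then reverse).

5′-ACGCGTAGGCGCTGAGCCGGGACCGATATTACTTATGGTTCAAA-3′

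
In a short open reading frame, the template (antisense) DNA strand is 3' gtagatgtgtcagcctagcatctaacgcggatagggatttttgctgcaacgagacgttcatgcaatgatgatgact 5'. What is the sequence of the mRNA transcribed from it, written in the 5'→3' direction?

Reading the template 3'→5' as shown, RNA polymerase pairs each base (A→U, T→A, G↔C) to build mRNA 5'→3' directly.

5'-CAUCUACACAGUCGGAUCGUAGAUUGCGCCUAUCCCUAAAAACGACGUUGCUCUGCAAGUACGUUACUACUACUGA-3'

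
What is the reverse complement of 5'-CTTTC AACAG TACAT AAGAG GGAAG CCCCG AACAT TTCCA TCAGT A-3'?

5′-TACTGATGGAAATGTTCGGGGCTTCCCTCTTATGTACTGTTGAAAG-3′

Complement each base (A↔T, G↔C): GAAAGTTGTCATGTATTCTCCCTTCGGGGCTTGTAAAGGTAGTCAT. Then reverse.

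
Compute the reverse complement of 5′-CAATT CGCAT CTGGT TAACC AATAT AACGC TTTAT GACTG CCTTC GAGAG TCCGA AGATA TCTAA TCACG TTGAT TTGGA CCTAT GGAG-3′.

5′-CTCCATAGGTCCAAATCAACGTGATTAGATATCTTCGGACTCTCGAAGGCAGTCATAAAGCGTTATATTGGTTAACCAGATGCGAATTG-3′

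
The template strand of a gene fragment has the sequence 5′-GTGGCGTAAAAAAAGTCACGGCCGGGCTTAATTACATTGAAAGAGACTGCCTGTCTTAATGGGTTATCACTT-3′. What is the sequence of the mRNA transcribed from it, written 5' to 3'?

The mRNA has the sequence of the coding strand (reverse complement of the template) with T→U. Reverse complement of GTGGCGTAAAAAAAGTCACGGCCGGGCTTAATTACATTGAAAGAGACTGCCTGTCTTAATGGGTTATCACTT is AAGTGATAACCCATTAAGACAGGCAGTCTCTTTCAATGTAATTAAGCCCGGCCGTGACTTTTTTTACGCCAC; then T→U.

5′-AAGUGAUAACCCAUUAAGACAGGCAGUCUCUUUCAAUGUAAUUAAGCCCGGCCGUGACUUUUUUUACGCCAC-3′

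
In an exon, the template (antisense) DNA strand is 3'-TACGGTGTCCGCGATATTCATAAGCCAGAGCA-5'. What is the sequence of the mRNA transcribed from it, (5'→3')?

5'-AUGCCACAGGCGCUAUAAGUAUUCGGUCUCGU-3'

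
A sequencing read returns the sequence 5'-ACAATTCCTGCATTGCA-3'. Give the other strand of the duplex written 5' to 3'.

The complement of ACAATTCCTGCATTGCA is TGTTAAGGACGTAACGT (A↔T, G↔C). DNA strands are antiparallel, so the complementary strand runs 3'→5'; reversing gives the 5'→3' form.

5'-TGCAATGCAGGAATTGT-3'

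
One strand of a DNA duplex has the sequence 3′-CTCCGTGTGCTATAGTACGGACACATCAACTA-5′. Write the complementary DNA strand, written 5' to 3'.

The strand is given 3'→5', so its complement runs 5'→3' in the same left-to-right order: pair each base A↔T, G↔C.

5'-GAGGCACACGATATCATGCCTGTGTAGTTGAT-3'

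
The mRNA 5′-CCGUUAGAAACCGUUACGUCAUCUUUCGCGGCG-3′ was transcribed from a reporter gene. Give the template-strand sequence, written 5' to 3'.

Replace U with T to get the coding DNA strand: CCGTTAGAAACCGTTACGTCATCTTTCGCGGCG. The template strand is its reverse complement (complement GGCAATCTTTGGCAATGCAGTAGAAAGCGCCGC, then reverse).

5'-CGCCGCGAAAGATGACGTAACGGTTTCTAACGG-3'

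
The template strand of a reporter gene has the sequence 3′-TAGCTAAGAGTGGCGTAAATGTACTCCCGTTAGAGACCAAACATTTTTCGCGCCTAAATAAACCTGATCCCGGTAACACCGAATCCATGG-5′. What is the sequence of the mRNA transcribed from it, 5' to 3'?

Reading the template 3'→5' as shown, RNA polymerase pairs each base (A→U, T→A, G↔C) to build mRNA 5'→3' directly.

5′-AUCGAUUCUCACCGCAUUUACAUGAGGGCAAUCUCUGGUUUGUAAAAAGCGCGGAUUUAUUUGGACUAGGGCCAUUGUGGCUUAGGUACC-3′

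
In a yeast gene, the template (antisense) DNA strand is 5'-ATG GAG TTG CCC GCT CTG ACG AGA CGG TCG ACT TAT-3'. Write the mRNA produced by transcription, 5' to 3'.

5'-AUAAGUCGACCGUCUCGUCAGAGCGGGCAACUCCAU-3'

The mRNA has the sequence of the coding strand (reverse complement of the template) with T→U. Reverse complement of ATGGAGTTGCCCGCTCTGACGAGACGGTCGACTTAT is ATAAGTCGACCGTCTCGTCAGAGCGGGCAACTCCAT; then T→U.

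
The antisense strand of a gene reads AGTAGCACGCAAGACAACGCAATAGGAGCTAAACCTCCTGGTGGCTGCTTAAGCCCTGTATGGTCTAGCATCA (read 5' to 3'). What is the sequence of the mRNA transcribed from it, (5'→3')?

RNA polymerase reads the template 3'→5' and synthesizes mRNA 5'→3' by base-pairing (A→U, T→A, G↔C). The complement of the template is TCATCGTGCGTTCTGTTGCGTTATCCTCGATTTGGAGGACCACCGACGAATTCGGGACATACCAGATCGTAGT; antiparallel, so 5'→3' the coding strand is TGATGCTAGACCATACAGGGCTTAAGCAGCCACCAGGAGGTTTAGCTCCTATTGCGTTGTCTTGCGTGCTACT. Replace T with U for the mRNA.

5'-UGAUGCUAGACCAUACAGGGCUUAAGCAGCCACCAGGAGGUUUAGCUCCUAUUGCGUUGUCUUGCGUGCUACU-3'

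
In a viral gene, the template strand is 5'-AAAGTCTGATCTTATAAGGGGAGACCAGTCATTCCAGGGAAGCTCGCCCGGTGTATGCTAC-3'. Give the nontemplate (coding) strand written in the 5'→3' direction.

5'-GTAGCATACACCGGGCGAGCTTCCCTGGAATGACTGGTCTCCCCTTATAAGATCAGACTTT-3'

The coding strand is complementary and antiparallel to the template: take the complement (A↔T, G↔C) and reverse.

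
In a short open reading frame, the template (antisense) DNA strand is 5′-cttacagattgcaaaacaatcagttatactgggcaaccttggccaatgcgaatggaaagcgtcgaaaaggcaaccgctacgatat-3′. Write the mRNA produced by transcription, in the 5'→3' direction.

5'-AUAUCGUAGCGGUUGCCUUUUCGACGCUUUCCAUUCGCAUUGGCCAAGGUUGCCCAGUAUAACUGAUUGUUUUGCAAUCUGUAAG-3'

RNA polymerase reads the template 3'→5' and synthesizes mRNA 5'→3' by base-pairing (A→U, T→A, G↔C). The complement of the template is GAATGTCTAACGTTTTGTTAGTCAATATGACCCGTTGGAACCGGTTACGCTTACCTTTCGCAGCTTTTCCGTTGGCGATGCTATA; antiparallel, so 5'→3' the coding strand is ATATCGTAGCGGTTGCCTTTTCGACGCTTTCCATTCGCATTGGCCAAGGTTGCCCAGTATAACTGATTGTTTTGCAATCTGTAAG. Replace T with U for the mRNA.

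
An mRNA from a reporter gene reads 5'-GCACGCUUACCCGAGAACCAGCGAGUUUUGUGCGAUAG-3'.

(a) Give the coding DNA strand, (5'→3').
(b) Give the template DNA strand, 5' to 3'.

(a) The coding strand matches the mRNA with U→T.
(b) The template strand is the reverse complement of the coding strand.

(a) 5'-GCACGCTTACCCGAGAACCAGCGAGTTTTGTGCGATAG-3'
(b) 5'-CTATCGCACAAAACTCGCTGGTTCTCGGGTAAGCGTGC-3'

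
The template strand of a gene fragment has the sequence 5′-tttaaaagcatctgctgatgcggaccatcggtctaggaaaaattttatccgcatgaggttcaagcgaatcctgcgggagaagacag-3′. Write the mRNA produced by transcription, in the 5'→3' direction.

The mRNA has the sequence of the coding strand (reverse complement of the template) with T→U. Reverse complement of TTTAAAAGCATCTGCTGATGCGGACCATCGGTCTAGGAAAAATTTTATCCGCATGAGGTTCAAGCGAATCCTGCGGGAGAAGACAG is CTGTCTTCTCCCGCAGGATTCGCTTGAACCTCATGCGGATAAAATTTTTCCTAGACCGATGGTCCGCATCAGCAGATGCTTTTAAA; then T→U.

5'-CUGUCUUCUCCCGCAGGAUUCGCUUGAACCUCAUGCGGAUAAAAUUUUUCCUAGACCGAUGGUCCGCAUCAGCAGAUGCUUUUAAA-3'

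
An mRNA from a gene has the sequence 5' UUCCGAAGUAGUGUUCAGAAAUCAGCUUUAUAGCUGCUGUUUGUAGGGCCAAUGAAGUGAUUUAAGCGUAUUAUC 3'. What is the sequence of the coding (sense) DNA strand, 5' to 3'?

The coding DNA strand has the same 5'→3' sequence as the mRNA with U replaced by T.

5'-TTCCGAAGTAGTGTTCAGAAATCAGCTTTATAGCTGCTGTTTGTAGGGCCAATGAAGTGATTTAAGCGTATTATC-3'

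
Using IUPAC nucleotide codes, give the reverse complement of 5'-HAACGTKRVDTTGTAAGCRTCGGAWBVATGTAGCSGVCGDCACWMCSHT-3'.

Standard pairs A↔T, G↔C; ambiguity codes pair R↔Y, M↔K, W↔W, S↔S, B↔V, D↔H. Complement (DTTGCAMYBHAACATTCGYAGCCTWVBTACATCGSCBGCHGTGWKGSDA), then reverse for 5'→3'.

5'-ADSGKWGTGHCGBCSGCTACATBVWTCCGAYGCTTACAAHBYMACGTTD-3'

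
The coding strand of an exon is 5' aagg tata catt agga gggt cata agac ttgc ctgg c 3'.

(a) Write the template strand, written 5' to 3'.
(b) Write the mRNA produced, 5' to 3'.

(a) 5'-GCCAGGCAAGTCTTATGACCCTCCTAATGTATACCTT-3'
(b) 5'-AAGGUAUACAUUAGGAGGGUCAUAAGACUUGCCUGGC-3'

(a) The template strand is the reverse complement of the coding strand: complement TTCCATATGTAATCCTCCCAGTATTCTGAACGGACCG, then reverse.
(b) mRNA matches the coding strand with T→U.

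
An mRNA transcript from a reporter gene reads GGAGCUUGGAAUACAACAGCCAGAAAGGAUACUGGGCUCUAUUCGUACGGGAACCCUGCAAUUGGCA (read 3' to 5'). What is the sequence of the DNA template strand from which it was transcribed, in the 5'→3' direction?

5'-CCTCGAACCTTATGTTGTCGGTCTTTCCTATGACCCGAGATAAGCATGCCCTTGGGACGTTAACCGT-3'

Written 5'→3' the mRNA is ACGGUUAACGUCCCAAGGGCAUGCUUAUCUCGGGUCAUAGGAAAGACCGACAACAUAAGGUUCGAGG, so the coding DNA strand is ACGGTTAACGTCCCAAGGGCATGCTTATCTCGGGTCATAGGAAAGACCGACAACATAAGGTTCGAGG. The template is its reverse complement.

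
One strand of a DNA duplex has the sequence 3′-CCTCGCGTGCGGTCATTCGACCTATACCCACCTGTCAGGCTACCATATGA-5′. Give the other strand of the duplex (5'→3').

5'-GGAGCGCACGCCAGTAAGCTGGATATGGGTGGACAGTCCGATGGTATACT-3'

The strand is given 3'→5', so its complement runs 5'→3' in the same left-to-right order: pair each base A↔T, G↔C.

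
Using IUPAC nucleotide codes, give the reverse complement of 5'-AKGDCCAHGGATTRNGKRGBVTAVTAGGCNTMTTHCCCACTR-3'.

Standard pairs A↔T, G↔C; ambiguity codes pair R↔Y, M↔K, B↔V, D↔H, N↔N. Complement (TMCHGGTDCCTAAYNCMYCVBATBATCCGNAKAADGGGTGAY), then reverse for 5'→3'.

5'-YAGTGGGDAAKANGCCTABTABVCYMCNYAATCCDTGGHCMT-3'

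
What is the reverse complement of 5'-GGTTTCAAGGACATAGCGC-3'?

Reading the sequence 3'→5' and pairing each base (A↔T, G↔C) gives the reverse complement directly.

5'-GCGCTATGTCCTTGAAACC-3'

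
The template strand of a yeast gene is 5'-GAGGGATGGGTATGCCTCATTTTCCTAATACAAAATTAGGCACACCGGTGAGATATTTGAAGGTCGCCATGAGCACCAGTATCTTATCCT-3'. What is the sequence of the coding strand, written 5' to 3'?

5'-AGGATAAGATACTGGTGCTCATGGCGACCTTCAAATATCTCACCGGTGTGCCTAATTTTGTATTAGGAAAATGAGGCATACCCATCCCTC-3'

The coding strand is complementary and antiparallel to the template: take the complement (A↔T, G↔C) and reverse.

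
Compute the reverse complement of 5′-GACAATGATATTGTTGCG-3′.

Reading the sequence 3'→5' and pairing each base (A↔T, G↔C) gives the reverse complement directly.

5'-CGCAACAATATCATTGTC-3'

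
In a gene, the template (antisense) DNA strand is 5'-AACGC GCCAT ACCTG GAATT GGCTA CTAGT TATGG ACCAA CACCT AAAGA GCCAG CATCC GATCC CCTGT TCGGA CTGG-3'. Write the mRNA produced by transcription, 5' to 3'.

RNA polymerase reads the template 3'→5' and synthesizes mRNA 5'→3' by base-pairing (A→U, T→A, G↔C). The complement of the template is TTGCGCGGTATGGACCTTAACCGATGATCAATACCTGGTTGTGGATTTCTCGGTCGTAGGCTAGGGGACAAGCCTGACC; antiparallel, so 5'→3' the coding strand is CCAGTCCGAACAGGGGATCGGATGCTGGCTCTTTAGGTGTTGGTCCATAACTAGTAGCCAATTCCAGGTATGGCGCGTT. Replace T with U for the mRNA.

5'-CCAGUCCGAACAGGGGAUCGGAUGCUGGCUCUUUAGGUGUUGGUCCAUAACUAGUAGCCAAUUCCAGGUAUGGCGCGUU-3'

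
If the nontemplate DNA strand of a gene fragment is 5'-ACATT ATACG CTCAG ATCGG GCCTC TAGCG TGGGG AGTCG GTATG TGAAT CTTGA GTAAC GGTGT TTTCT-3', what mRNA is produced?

5′-ACAUUAUACGCUCAGAUCGGGCCUCUAGCGUGGGGAGUCGGUAUGUGAAUCUUGAGUAACGGUGUUUUCU-3′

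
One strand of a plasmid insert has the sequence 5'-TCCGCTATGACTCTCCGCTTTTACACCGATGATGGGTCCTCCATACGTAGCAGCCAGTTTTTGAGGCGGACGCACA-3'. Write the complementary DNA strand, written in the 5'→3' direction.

The complement of TCCGCTATGACTCTCCGCTTTTACACCGATGATGGGTCCTCCATACGTAGCAGCCAGTTTTTGAGGCGGACGCACA is AGGCGATACTGAGAGGCGAAAATGTGGCTACTACCCAGGAGGTATGCATCGTCGGTCAAAAACTCCGCCTGCGTGT (A↔T, G↔C). DNA strands are antiparallel, so the complementary strand runs 3'→5'; reversing gives the 5'→3' form.

5′-TGTGCGTCCGCCTCAAAAACTGGCTGCTACGTATGGAGGACCCATCATCGGTGTAAAAGCGGAGAGTCATAGCGGA-3′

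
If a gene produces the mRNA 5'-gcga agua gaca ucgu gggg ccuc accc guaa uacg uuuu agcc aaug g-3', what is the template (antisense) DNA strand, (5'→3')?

Replace U with T to get the coding DNA strand: GCGAAGTAGACATCGTGGGGCCTCACCCGTAATACGTTTTAGCCAATGG. The template strand is its reverse complement (complement CGCTTCATCTGTAGCACCCCGGAGTGGGCATTATGCAAAATCGGTTACC, then reverse).

5′-CCATTGGCTAAAACGTATTACGGGTGAGGCCCCACGATGTCTACTTCGC-3′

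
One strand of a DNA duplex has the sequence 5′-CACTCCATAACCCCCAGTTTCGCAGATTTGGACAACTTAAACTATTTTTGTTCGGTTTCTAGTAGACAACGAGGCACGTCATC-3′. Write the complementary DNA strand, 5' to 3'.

Pairing A↔T and G↔C gives GTGAGGTATTGGGGGTCAAAGCGTCTAAACCTGTTGAATTTGATAAAAACAAGCCAAAGATCATCTGTTGCTCCGTGCAGTAG, running 3'→5'. Reverse for the 5'→3' convention.

5'-GATGACGTGCCTCGTTGTCTACTAGAAACCGAACAAAAATAGTTTAAGTTGTCCAAATCTGCGAAACTGGGGGTTATGGAGTG-3'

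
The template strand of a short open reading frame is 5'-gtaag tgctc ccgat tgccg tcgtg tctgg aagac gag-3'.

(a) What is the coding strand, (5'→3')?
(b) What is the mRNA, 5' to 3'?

(a) 5'-CTCGTCTTCCAGACACGACGGCAATCGGGAGCACTTAC-3'
(b) 5'-CUCGUCUUCCAGACACGACGGCAAUCGGGAGCACUUAC-3'

(a) The coding strand is the reverse complement of the template: complement CATTCACGAGGGCTAACGGCAGCACAGACCTTCTGCTC, then reverse.
(b) mRNA has the coding-strand sequence with T→U.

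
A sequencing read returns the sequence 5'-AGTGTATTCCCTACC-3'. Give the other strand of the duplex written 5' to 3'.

5'-GGTAGGGAATACACT-3'

The complement of AGTGTATTCCCTACC is TCACATAAGGGATGG (A↔T, G↔C). DNA strands are antiparallel, so the complementary strand runs 3'→5'; reversing gives the 5'→3' form.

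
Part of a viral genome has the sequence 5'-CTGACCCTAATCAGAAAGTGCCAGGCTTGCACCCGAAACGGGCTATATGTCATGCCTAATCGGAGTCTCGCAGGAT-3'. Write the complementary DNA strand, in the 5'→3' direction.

5'-ATCCTGCGAGACTCCGATTAGGCATGACATATAGCCCGTTTCGGGTGCAAGCCTGGCACTTTCTGATTAGGGTCAG-3'

Pairing A↔T and G↔C gives GACTGGGATTAGTCTTTCACGGTCCGAACGTGGGCTTTGCCCGATATACAGTACGGATTAGCCTCAGAGCGTCCTA, running 3'→5'. Reverse for the 5'→3' convention.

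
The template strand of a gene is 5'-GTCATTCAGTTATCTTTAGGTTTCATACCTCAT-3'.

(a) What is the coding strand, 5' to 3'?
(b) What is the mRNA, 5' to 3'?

(a) 5'-ATGAGGTATGAAACCTAAAGATAACTGAATGAC-3'
(b) 5'-AUGAGGUAUGAAACCUAAAGAUAACUGAAUGAC-3'

(a) The coding strand is the reverse complement of the template: complement CAGTAAGTCAATAGAAATCCAAAGTATGGAGTA, then reverse.
(b) mRNA has the coding-strand sequence with T→U.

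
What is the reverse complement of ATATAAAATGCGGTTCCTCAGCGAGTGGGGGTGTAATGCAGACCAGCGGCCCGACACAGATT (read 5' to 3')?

5′-AATCTGTGTCGGGCCGCTGGTCTGCATTACACCCCCACTCGCTGAGGAACCGCATTTTATAT-3′

Complement each base (A↔T, G↔C): TATATTTTACGCCAAGGAGTCGCTCACCCCCACATTACGTCTGGTCGCCGGGCTGTGTCTAA. Then reverse.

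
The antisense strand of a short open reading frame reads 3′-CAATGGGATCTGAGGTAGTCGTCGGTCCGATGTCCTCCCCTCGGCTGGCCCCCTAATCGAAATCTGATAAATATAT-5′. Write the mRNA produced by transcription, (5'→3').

5'-GUUACCCUAGACUCCAUCAGCAGCCAGGCUACAGGAGGGGAGCCGACCGGGGGAUUAGCUUUAGACUAUUUAUAUA-3'

Reading the template 3'→5' as shown, RNA polymerase pairs each base (A→U, T→A, G↔C) to build mRNA 5'→3' directly.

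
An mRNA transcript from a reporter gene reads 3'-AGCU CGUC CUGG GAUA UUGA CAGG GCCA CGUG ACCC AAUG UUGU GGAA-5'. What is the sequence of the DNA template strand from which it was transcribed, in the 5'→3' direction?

5′-TCGAGCAGGACCCTATAACTGTCCCGGTGCACTGGGTTACAACACCTT-3′

Written 5'→3' the mRNA is AAGGUGUUGUAACCCAGUGCACCGGGACAGUUAUAGGGUCCUGCUCGA, so the coding DNA strand is AAGGTGTTGTAACCCAGTGCACCGGGACAGTTATAGGGTCCTGCTCGA. The template is its reverse complement.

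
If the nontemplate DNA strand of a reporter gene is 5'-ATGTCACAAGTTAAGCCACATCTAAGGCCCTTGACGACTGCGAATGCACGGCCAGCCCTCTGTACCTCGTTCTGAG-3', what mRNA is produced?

5'-AUGUCACAAGUUAAGCCACAUCUAAGGCCCUUGACGACUGCGAAUGCACGGCCAGCCCUCUGUACCUCGUUCUGAG-3'

The mRNA is synthesized from the template strand, so it matches the coding strand with T replaced by U.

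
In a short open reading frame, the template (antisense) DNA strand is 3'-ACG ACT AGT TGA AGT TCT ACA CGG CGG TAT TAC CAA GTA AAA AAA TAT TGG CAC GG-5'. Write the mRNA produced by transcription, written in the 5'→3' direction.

5'-UGCUGAUCAACUUCAAGAUGUGCCGCCAUAAUGGUUCAUUUUUUUAUAACCGUGCC-3'

Reading the template 3'→5' as shown, RNA polymerase pairs each base (A→U, T→A, G↔C) to build mRNA 5'→3' directly.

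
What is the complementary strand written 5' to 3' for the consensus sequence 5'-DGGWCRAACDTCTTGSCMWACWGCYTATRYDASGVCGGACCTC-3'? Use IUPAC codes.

Standard pairs A↔T, G↔C; ambiguity codes pair R↔Y, M↔K, W↔W, S↔S, D↔H, V↔B. Complement (HCCWGYTTGHAGAACSGKWTGWCGRATAYRHTSCBGCCTGGAG), then reverse for 5'→3'.

5′-GAGGTCCGBCSTHRYATARGCWGTWKGSCAAGAHGTTYGWCCH-3′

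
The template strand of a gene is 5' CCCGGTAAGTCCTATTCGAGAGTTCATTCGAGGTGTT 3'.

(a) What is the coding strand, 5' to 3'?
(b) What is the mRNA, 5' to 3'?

(a) 5′-AACACCTCGAATGAACTCTCGAATAGGACTTACCGGG-3′
(b) 5'-AACACCUCGAAUGAACUCUCGAAUAGGACUUACCGGG-3'

(a) The coding strand is the reverse complement of the template: complement GGGCCATTCAGGATAAGCTCTCAAGTAAGCTCCACAA, then reverse.
(b) mRNA has the coding-strand sequence with T→U.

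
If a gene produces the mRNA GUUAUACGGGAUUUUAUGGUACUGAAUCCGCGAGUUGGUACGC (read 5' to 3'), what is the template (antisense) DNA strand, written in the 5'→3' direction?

Replace U with T to get the coding DNA strand: GTTATACGGGATTTTATGGTACTGAATCCGCGAGTTGGTACGC. The template strand is its reverse complement (complement CAATATGCCCTAAAATACCATGACTTAGGCGCTCAACCATGCG, then reverse).

5'-GCGTACCAACTCGCGGATTCAGTACCATAAAATCCCGTATAAC-3'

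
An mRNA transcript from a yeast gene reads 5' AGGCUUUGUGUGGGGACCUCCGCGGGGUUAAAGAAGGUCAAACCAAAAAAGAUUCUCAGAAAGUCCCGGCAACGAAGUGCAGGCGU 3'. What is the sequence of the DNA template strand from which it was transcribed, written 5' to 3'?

5′-ACGCCTGCACTTCGTTGCCGGGACTTTCTGAGAATCTTTTTTGGTTTGACCTTCTTTAACCCCGCGGAGGTCCCCACACAAAGCCT-3′

Replace U with T to get the coding DNA strand: AGGCTTTGTGTGGGGACCTCCGCGGGGTTAAAGAAGGTCAAACCAAAAAAGATTCTCAGAAAGTCCCGGCAACGAAGTGCAGGCGT. The template strand is its reverse complement (complement TCCGAAACACACCCCTGGAGGCGCCCCAATTTCTTCCAGTTTGGTTTTTTCTAAGAGTCTTTCAGGGCCGTTGCTTCACGTCCGCA, then reverse).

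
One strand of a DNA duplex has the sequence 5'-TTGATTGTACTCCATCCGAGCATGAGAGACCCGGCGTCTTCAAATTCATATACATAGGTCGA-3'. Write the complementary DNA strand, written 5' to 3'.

The complement of TTGATTGTACTCCATCCGAGCATGAGAGACCCGGCGTCTTCAAATTCATATACATAGGTCGA is AACTAACATGAGGTAGGCTCGTACTCTCTGGGCCGCAGAAGTTTAAGTATATGTATCCAGCT (A↔T, G↔C). DNA strands are antiparallel, so the complementary strand runs 3'→5'; reversing gives the 5'→3' form.

5'-TCGACCTATGTATATGAATTTGAAGACGCCGGGTCTCTCATGCTCGGATGGAGTACAATCAA-3'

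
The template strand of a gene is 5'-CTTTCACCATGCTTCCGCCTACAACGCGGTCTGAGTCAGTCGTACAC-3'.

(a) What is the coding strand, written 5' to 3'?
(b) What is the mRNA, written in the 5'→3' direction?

(a) 5'-GTGTACGACTGACTCAGACCGCGTTGTAGGCGGAAGCATGGTGAAAG-3'
(b) 5′-GUGUACGACUGACUCAGACCGCGUUGUAGGCGGAAGCAUGGUGAAAG-3′

(a) The coding strand is the reverse complement of the template: complement GAAAGTGGTACGAAGGCGGATGTTGCGCCAGACTCAGTCAGCATGTG, then reverse.
(b) mRNA has the coding-strand sequence with T→U.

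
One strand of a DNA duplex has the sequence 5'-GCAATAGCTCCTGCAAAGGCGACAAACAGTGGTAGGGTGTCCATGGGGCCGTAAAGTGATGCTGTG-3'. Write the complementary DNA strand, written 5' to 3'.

The complement of GCAATAGCTCCTGCAAAGGCGACAAACAGTGGTAGGGTGTCCATGGGGCCGTAAAGTGATGCTGTG is CGTTATCGAGGACGTTTCCGCTGTTTGTCACCATCCCACAGGTACCCCGGCATTTCACTACGACAC (A↔T, G↔C). DNA strands are antiparallel, so the complementary strand runs 3'→5'; reversing gives the 5'→3' form.

5'-CACAGCATCACTTTACGGCCCCATGGACACCCTACCACTGTTTGTCGCCTTTGCAGGAGCTATTGC-3'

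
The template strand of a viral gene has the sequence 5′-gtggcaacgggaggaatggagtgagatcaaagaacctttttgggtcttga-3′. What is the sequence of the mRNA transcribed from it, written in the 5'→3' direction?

The mRNA has the sequence of the coding strand (reverse complement of the template) with T→U. Reverse complement of GTGGCAACGGGAGGAATGGAGTGAGATCAAAGAACCTTTTTGGGTCTTGA is TCAAGACCCAAAAAGGTTCTTTGATCTCACTCCATTCCTCCCGTTGCCAC; then T→U.

5'-UCAAGACCCAAAAAGGUUCUUUGAUCUCACUCCAUUCCUCCCGUUGCCAC-3'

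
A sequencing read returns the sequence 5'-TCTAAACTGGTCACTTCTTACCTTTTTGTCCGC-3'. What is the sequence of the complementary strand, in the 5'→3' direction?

5'-GCGGACAAAAAGGTAAGAAGTGACCAGTTTAGA-3'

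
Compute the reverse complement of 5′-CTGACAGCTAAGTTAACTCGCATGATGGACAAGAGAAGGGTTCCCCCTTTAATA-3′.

5'-TATTAAAGGGGGAACCCTTCTCTTGTCCATCATGCGAGTTAACTTAGCTGTCAG-3'

Complement each base (A↔T, G↔C): GACTGTCGATTCAATTGAGCGTACTACCTGTTCTCTTCCCAAGGGGGAAATTAT. Then reverse.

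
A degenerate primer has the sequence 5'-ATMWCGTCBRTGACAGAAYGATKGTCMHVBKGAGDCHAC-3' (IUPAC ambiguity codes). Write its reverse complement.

5′-GTDGHCTCMVBDKGACMATCRTTCTGTCAYVGACGWKAT-3′

Standard pairs A↔T, G↔C; ambiguity codes pair R↔Y, M↔K, W↔W, B↔V, D↔H. Complement (TAKWGCAGVYACTGTCTTRCTAMCAGKDBVMCTCHGDTG), then reverse for 5'→3'.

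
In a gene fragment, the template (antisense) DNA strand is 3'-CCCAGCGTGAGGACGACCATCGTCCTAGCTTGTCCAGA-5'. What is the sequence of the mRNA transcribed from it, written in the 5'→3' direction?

5′-GGGUCGCACUCCUGCUGGUAGCAGGAUCGAACAGGUCU-3′

Reading the template 3'→5' as shown, RNA polymerase pairs each base (A→U, T→A, G↔C) to build mRNA 5'→3' directly.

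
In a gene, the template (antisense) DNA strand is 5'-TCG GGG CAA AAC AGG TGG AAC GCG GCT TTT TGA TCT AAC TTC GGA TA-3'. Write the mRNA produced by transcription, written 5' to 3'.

5′-UAUCCGAAGUUAGAUCAAAAAGCCGCGUUCCACCUGUUUUGCCCCGA-3′

The mRNA has the sequence of the coding strand (reverse complement of the template) with T→U. Reverse complement of TCGGGGCAAAACAGGTGGAACGCGGCTTTTTGATCTAACTTCGGATA is TATCCGAAGTTAGATCAAAAAGCCGCGTTCCACCTGTTTTGCCCCGA; then T→U.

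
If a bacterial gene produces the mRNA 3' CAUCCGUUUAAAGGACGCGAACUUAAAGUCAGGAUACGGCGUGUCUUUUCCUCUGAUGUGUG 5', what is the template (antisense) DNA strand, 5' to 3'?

Written 5'→3' the mRNA is GUGUGUAGUCUCCUUUUCUGUGCGGCAUAGGACUGAAAUUCAAGCGCAGGAAAUUUGCCUAC, so the coding DNA strand is GTGTGTAGTCTCCTTTTCTGTGCGGCATAGGACTGAAATTCAAGCGCAGGAAATTTGCCTAC. The template is its reverse complement.

5′-GTAGGCAAATTTCCTGCGCTTGAATTTCAGTCCTATGCCGCACAGAAAAGGAGACTACACAC-3′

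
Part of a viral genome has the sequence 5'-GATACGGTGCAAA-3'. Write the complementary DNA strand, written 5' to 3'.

Pairing A↔T and G↔C gives CTATGCCACGTTT, running 3'→5'. Reverse for the 5'→3' convention.

5'-TTTGCACCGTATC-3'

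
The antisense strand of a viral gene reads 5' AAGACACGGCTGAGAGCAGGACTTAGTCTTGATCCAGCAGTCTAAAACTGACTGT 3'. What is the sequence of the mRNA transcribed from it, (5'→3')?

RNA polymerase reads the template 3'→5' and synthesizes mRNA 5'→3' by base-pairing (A→U, T→A, G↔C). The complement of the template is TTCTGTGCCGACTCTCGTCCTGAATCAGAACTAGGTCGTCAGATTTTGACTGACA; antiparallel, so 5'→3' the coding strand is ACAGTCAGTTTTAGACTGCTGGATCAAGACTAAGTCCTGCTCTCAGCCGTGTCTT. Replace T with U for the mRNA.

5′-ACAGUCAGUUUUAGACUGCUGGAUCAAGACUAAGUCCUGCUCUCAGCCGUGUCUU-3′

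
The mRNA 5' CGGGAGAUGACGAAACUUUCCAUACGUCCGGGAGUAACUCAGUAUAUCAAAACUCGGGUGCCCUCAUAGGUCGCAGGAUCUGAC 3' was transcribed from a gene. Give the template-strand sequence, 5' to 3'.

Replace U with T to get the coding DNA strand: CGGGAGATGACGAAACTTTCCATACGTCCGGGAGTAACTCAGTATATCAAAACTCGGGTGCCCTCATAGGTCGCAGGATCTGAC. The template strand is its reverse complement (complement GCCCTCTACTGCTTTGAAAGGTATGCAGGCCCTCATTGAGTCATATAGTTTTGAGCCCACGGGAGTATCCAGCGTCCTAGACTG, then reverse).

5'-GTCAGATCCTGCGACCTATGAGGGCACCCGAGTTTTGATATACTGAGTTACTCCCGGACGTATGGAAAGTTTCGTCATCTCCCG-3'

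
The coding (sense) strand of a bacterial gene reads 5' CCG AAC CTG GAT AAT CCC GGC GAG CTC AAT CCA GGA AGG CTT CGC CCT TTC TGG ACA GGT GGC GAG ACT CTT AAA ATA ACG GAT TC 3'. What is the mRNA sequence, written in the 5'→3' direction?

5'-CCGAACCUGGAUAAUCCCGGCGAGCUCAAUCCAGGAAGGCUUCGCCCUUUCUGGACAGGUGGCGAGACUCUUAAAAUAACGGAUUC-3'

mRNA has the coding-strand sequence with U in place of T.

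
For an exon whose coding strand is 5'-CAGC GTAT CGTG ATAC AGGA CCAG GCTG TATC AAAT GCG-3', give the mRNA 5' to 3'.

mRNA has the coding-strand sequence with U in place of T.

5'-CAGCGUAUCGUGAUACAGGACCAGGCUGUAUCAAAUGCG-3'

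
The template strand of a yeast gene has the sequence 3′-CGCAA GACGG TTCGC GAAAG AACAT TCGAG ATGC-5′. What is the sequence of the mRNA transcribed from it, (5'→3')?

Reading the template 3'→5' as shown, RNA polymerase pairs each base (A→U, T→A, G↔C) to build mRNA 5'→3' directly.

5'-GCGUUCUGCCAAGCGCUUUCUUGUAAGCUCUACG-3'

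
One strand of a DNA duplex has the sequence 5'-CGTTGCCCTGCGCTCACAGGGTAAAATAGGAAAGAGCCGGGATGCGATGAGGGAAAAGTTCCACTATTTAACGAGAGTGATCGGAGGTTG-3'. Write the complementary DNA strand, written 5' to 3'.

5'-CAACCTCCGATCACTCTCGTTAAATAGTGGAACTTTTCCCTCATCGCATCCCGGCTCTTTCCTATTTTACCCTGTGAGCGCAGGGCAACG-3'

The complement of CGTTGCCCTGCGCTCACAGGGTAAAATAGGAAAGAGCCGGGATGCGATGAGGGAAAAGTTCCACTATTTAACGAGAGTGATCGGAGGTTG is GCAACGGGACGCGAGTGTCCCATTTTATCCTTTCTCGGCCCTACGCTACTCCCTTTTCAAGGTGATAAATTGCTCTCACTAGCCTCCAAC (A↔T, G↔C). DNA strands are antiparallel, so the complementary strand runs 3'→5'; reversing gives the 5'→3' form.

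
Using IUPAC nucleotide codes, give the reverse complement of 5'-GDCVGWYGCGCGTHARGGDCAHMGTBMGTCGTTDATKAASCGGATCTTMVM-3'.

5'-KBKAAGATCCGSTTMATHAACGACKVACKDTGHCCYTDACGCGCRWCBGHC-3'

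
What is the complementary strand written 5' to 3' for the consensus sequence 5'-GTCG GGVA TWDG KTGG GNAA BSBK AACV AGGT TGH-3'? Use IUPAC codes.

Standard pairs A↔T, G↔C; ambiguity codes pair K↔M, W↔W, S↔S, B↔V, D↔H, N↔N. Complement (CAGCCCBTAWHCMACCCNTTVSVMTTGBTCCAACD), then reverse for 5'→3'.

5'-DCAACCTBGTTMVSVTTNCCCAMCHWATBCCCGAC-3'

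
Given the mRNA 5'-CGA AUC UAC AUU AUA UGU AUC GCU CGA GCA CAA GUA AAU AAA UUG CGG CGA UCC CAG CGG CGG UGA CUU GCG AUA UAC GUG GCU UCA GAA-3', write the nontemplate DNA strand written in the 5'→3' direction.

5'-CGAATCTACATTATATGTATCGCTCGAGCACAAGTAAATAAATTGCGGCGATCCCAGCGGCGGTGACTTGCGATATACGTGGCTTCAGAA-3'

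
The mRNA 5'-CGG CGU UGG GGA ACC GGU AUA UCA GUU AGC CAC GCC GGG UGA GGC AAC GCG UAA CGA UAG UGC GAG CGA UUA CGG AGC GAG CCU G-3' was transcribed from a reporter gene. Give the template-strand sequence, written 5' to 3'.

Replace U with T to get the coding DNA strand: CGGCGTTGGGGAACCGGTATATCAGTTAGCCACGCCGGGTGAGGCAACGCGTAACGATAGTGCGAGCGATTACGGAGCGAGCCTG. The template strand is its reverse complement (complement GCCGCAACCCCTTGGCCATATAGTCAATCGGTGCGGCCCACTCCGTTGCGCATTGCTATCACGCTCGCTAATGCCTCGCTCGGAC, then reverse).

5'-CAGGCTCGCTCCGTAATCGCTCGCACTATCGTTACGCGTTGCCTCACCCGGCGTGGCTAACTGATATACCGGTTCCCCAACGCCG-3'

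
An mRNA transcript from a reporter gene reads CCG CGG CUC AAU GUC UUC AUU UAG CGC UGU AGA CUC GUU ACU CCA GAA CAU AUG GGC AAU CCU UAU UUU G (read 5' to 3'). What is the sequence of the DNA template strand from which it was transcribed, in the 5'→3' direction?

5'-CAAAATAAGGATTGCCCATATGTTCTGGAGTAACGAGTCTACAGCGCTAAATGAAGACATTGAGCCGCGG-3'

Replace U with T to get the coding DNA strand: CCGCGGCTCAATGTCTTCATTTAGCGCTGTAGACTCGTTACTCCAGAACATATGGGCAATCCTTATTTTG. The template strand is its reverse complement (complement GGCGCCGAGTTACAGAAGTAAATCGCGACATCTGAGCAATGAGGTCTTGTATACCCGTTAGGAATAAAAC, then reverse).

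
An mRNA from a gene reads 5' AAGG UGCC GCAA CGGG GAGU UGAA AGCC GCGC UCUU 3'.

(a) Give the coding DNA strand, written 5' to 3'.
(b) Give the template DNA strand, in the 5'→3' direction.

(a) 5'-AAGGTGCCGCAACGGGGAGTTGAAAGCCGCGCTCTT-3'
(b) 5'-AAGAGCGCGGCTTTCAACTCCCCGTTGCGGCACCTT-3'

(a) The coding strand matches the mRNA with U→T.
(b) The template strand is the reverse complement of the coding strand.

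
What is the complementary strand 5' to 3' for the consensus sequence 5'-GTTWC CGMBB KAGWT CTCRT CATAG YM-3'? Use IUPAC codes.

5'-KRCTATGAYGAGAWCTMVVKCGGWAAC-3'

Standard pairs A↔T, G↔C; ambiguity codes pair R↔Y, M↔K, W↔W, B↔V. Complement (CAAWGGCKVVMTCWAGAGYAGTATCRK), then reverse for 5'→3'.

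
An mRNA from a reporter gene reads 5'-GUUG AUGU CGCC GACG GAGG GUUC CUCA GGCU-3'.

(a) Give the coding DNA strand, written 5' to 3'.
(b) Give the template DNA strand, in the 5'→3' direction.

(a) 5'-GTTGATGTCGCCGACGGAGGGTTCCTCAGGCT-3'
(b) 5′-AGCCTGAGGAACCCTCCGTCGGCGACATCAAC-3′

(a) The coding strand matches the mRNA with U→T.
(b) The template strand is the reverse complement of the coding strand.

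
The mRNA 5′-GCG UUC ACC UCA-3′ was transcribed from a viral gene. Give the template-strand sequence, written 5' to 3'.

Replace U with T to get the coding DNA strand: GCGTTCACCTCA. The template strand is its reverse complement (complement CGCAAGTGGAGT, then reverse).

5'-TGAGGTGAACGC-3'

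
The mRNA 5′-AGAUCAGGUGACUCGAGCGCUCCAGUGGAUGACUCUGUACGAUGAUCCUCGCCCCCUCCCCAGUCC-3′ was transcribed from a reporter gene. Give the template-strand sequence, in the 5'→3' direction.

Replace U with T to get the coding DNA strand: AGATCAGGTGACTCGAGCGCTCCAGTGGATGACTCTGTACGATGATCCTCGCCCCCTCCCCAGTCC. The template strand is its reverse complement (complement TCTAGTCCACTGAGCTCGCGAGGTCACCTACTGAGACATGCTACTAGGAGCGGGGGAGGGGTCAGG, then reverse).

5′-GGACTGGGGAGGGGGCGAGGATCATCGTACAGAGTCATCCACTGGAGCGCTCGAGTCACCTGATCT-3′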